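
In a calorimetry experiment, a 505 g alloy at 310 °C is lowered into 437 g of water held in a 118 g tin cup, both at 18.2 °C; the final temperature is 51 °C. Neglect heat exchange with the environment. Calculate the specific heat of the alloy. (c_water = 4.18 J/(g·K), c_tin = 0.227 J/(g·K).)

c ≈ 0.465 J/(g·K)

Setting the total heat transfer to zero:
505·c·(51 − 310) + 437·4.18·(51 − 18.2) + 118·0.227·(51 − 18.2) = 0
-130795 c = -60793
c = -60793/-130795 ≈ 0.4648 J/(g·K)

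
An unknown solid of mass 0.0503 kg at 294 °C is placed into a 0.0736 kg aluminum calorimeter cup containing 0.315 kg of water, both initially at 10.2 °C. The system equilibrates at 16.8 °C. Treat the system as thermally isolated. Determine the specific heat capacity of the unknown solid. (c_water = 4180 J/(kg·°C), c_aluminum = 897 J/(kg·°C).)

Heat gained plus heat lost sum to zero:
0.0503·c·(16.8 − 294) + 0.315·4180·(16.8 − 10.2) + 0.0736·897·(16.8 − 10.2) = 0
-13.94 c = -9125.9
c = -9125.9/-13.94 ≈ 654.5 J/(kg·°C)

c ≈ 655 J/(kg·°C)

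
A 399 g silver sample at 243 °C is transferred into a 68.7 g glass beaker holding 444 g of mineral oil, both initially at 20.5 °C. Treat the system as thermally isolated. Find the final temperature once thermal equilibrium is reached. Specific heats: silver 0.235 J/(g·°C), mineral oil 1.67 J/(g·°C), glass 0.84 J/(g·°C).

T_f ≈ 43.9 °C

T_f is the heat-capacity-weighted average of the initial temperatures:
T_f = (93.77×243 + 741.48×20.5 + 57.71×20.5) / (93.77 + 741.48 + 57.71)
    = 39168 / 892.95 ≈ 43.86 °C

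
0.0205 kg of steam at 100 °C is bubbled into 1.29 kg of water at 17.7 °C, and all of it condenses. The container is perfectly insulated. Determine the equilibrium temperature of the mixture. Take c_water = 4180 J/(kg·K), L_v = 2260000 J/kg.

Heat gained plus heat lost sum to zero:
steam→water at 100 °C releases m L_v = 0.0205·2260000 = 46330
  condensed water 100 °C→T: 85.69(T − 100)
  original water: 5392.2(T − 17.7)
5477.9 T = 46330 + 8569 + 95442 = 150341
T ≈ 27.45 °C — below 100 °C, confirming all the steam condensed.

T_f ≈ 27.4 °C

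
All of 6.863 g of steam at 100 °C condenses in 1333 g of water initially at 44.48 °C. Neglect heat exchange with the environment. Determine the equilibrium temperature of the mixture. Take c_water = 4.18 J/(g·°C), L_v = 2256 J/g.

Heat gained plus heat lost sum to zero:
steam→water at 100 °C releases m L_v = 6.863·2256 = 15483; condensate cools 100→T: 6.863·4.18·(T − 100) = 28.69(T − 100); original water: 5571.9(T − 44.48)
5600.6 T = 15483 + 2868.7 + 247840 = 266192
T ≈ 47.53 °C, under the boiling point, so the assumption holds.

T_f ≈ 47.5 °C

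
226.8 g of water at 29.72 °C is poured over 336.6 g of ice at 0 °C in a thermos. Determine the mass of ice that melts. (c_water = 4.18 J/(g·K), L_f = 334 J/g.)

Cooling the water to 0 °C releases 226.8×4.18×29.72 = 28175 J.
Melting all 336.6 g of ice would need 336.6×334 = 112424 J.
28175 J < 112424 J, so only part of the ice melts and the system sits at 0 °C.
Mass melted = 28175/334 ≈ 84.36 g.

m_melted ≈ 84.4 g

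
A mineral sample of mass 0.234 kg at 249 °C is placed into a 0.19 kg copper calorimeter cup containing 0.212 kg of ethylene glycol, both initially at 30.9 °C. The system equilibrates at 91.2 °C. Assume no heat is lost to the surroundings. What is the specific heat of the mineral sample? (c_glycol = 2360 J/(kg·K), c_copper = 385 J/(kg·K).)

Heat gained plus heat lost sum to zero:
0.234×c×(91.2 − 249) + 0.212×2360×(91.2 − 30.9) + 0.19×385×(91.2 − 30.9) = 0
-36.93 c = -34580
c = -34580/-36.93 ≈ 936.5 J/(kg·K)

c ≈ 936 J/(kg·K)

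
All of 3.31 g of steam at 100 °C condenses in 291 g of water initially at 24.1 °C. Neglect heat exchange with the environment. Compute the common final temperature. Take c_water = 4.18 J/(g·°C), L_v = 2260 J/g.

Taking heat into each body as positive, Σ m c ΔT = 0:
condense steam: −3.31×2260 = −7480.6; condensate cools 100→T: 3.31×4.18×(T − 100) = 13.84(T − 100); water warms: 291×4.18×(T − 24.1) = 1216.4(T − 24.1)
1230.2 T = 7480.6 + 1383.6 + 29315 = 38179
T ≈ 31.03 °C (< 100 °C, so full condensation is consistent).

T_f ≈ 31.0 °C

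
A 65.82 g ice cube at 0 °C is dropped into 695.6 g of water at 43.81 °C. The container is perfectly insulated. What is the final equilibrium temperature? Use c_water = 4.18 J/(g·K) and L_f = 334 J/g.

Net heat exchanged in the isolated system is zero:
latent heat to melt: 65.82·334 = 21984; meltwater 0→T: 65.82·4.18·T = 275.13 T; water cools: 695.6·4.18·(T − 43.81) = 2907.6(T − 43.81)
3182.7 T = 127382 − 21984 = 105398
T ≈ 33.12 °C (positive, so assuming full melt was valid).

T_f ≈ 33.1 °C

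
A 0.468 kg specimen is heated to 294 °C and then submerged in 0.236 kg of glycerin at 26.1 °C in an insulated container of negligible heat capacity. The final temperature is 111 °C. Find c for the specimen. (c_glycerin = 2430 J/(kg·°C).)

Heat gained plus heat lost sum to zero:
0.468·c·(111 − 294) + 0.236·2430·(111 − 26.1) = 0
-85.64 c = -48688
c = -48688/-85.64 ≈ 568.5 J/(kg·°C)

c ≈ 568 J/(kg·°C)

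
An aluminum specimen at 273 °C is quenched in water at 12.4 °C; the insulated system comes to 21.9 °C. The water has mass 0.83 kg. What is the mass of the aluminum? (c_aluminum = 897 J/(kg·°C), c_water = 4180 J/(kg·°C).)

m ≈ 0.146 kg

Setting the total heat transfer to zero:
m·897·(21.9 − 273) + 0.83·4180·(21.9 − 12.4) = 0
-225237 m = -32959
m = -32959/-225237 ≈ 0.1463 kg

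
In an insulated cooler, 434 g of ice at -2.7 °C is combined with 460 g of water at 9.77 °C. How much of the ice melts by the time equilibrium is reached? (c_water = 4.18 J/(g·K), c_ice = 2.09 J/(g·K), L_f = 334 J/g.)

Cooling the water to 0 °C releases 460×4.18×9.77 = 18786 J.
Warming the ice to 0 °C takes 434×2.09×2.7 = 2449.1 J, leaving 16337 J for melting.
Fully melting the ice requires m_ice L_f = 434×334 = 144956 J.
Since 16337 < 144956 J, not all the ice melts; equilibrium is at 0 °C.
m_melt = 16337 / L_f = 48.91 g.

m_melted ≈ 48.9 g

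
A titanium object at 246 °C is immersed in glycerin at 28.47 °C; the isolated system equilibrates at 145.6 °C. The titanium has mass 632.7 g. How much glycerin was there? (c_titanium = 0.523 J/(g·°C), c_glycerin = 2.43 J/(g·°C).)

Taking heat into each body as positive, Σ m c ΔT = 0:
632.7×0.523×(145.6 − 246) + m×2.43×(145.6 − 28.47) = 0
284.63 m = 33223
m = 33223/284.63 ≈ 116.7 g

m ≈ 117 g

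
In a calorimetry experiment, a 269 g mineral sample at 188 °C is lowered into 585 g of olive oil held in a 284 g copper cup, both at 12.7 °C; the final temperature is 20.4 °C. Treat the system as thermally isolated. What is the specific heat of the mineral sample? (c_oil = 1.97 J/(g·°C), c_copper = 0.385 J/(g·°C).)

c ≈ 0.216 J/(g·°C)

Taking heat into each body as positive, Σ m c ΔT = 0:
269·c·(20.4 − 188) + 585·1.97·(20.4 − 12.7) + 284·0.385·(20.4 − 12.7) = 0
-45084 c = -9715.8
c = -9715.8/-45084 ≈ 0.2155 J/(g·°C)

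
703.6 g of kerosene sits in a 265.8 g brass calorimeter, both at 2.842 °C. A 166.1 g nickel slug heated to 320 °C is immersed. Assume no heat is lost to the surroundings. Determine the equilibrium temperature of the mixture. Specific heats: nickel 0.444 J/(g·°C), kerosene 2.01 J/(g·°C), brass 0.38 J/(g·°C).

T_f ≈ 17.6 °C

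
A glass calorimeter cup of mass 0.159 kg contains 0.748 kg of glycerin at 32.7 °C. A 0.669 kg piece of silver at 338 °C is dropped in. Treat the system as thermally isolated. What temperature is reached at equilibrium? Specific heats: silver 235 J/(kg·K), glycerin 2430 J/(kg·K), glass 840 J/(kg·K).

Let T be the final temperature. ΣQ_i = 0:
0.669×235×(T − 338) + 0.748×2430×(T − 32.7) + 0.159×840×(T − 32.7) = 0
(157.22 + 1817.6 + 133.56) T = 157.22×338 + 1817.6×32.7 + 133.56×32.7
T = 116943 / 2108.4 = 55.5 °C

T_f ≈ 55.5 °C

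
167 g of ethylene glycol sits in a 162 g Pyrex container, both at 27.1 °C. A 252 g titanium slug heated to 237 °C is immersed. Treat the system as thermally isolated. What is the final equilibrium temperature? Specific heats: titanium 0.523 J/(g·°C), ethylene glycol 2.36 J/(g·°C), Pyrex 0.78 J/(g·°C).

T_f ≈ 69.5 °C

Taking heat into each body as positive, Σ m c ΔT = 0:
252·0.523·(T − 237) + 167·2.36·(T − 27.1) + 162·0.78·(T − 27.1) = 0
131.8(T − 237) + 394.12(T − 27.1) + 126.36(T − 27.1) = 0
652.28 T = 45341
T = 45341/652.28 ≈ 69.51 °C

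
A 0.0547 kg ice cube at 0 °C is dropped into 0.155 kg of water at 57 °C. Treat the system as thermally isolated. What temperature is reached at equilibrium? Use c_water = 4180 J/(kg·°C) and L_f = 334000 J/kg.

T_f ≈ 21.3 °C

Let T be the final temperature. ΣQ_i = 0:
fusion: m_ice L_f = 0.0547·334000 = 18270
  meltwater 0→T: 0.0547·4180·T = 228.65 T
  water: 647.9(T − 57)
876.55 T = 36930 − 18270 = 18660
T ≈ 21.29 °C — above 0 °C, consistent with complete melting.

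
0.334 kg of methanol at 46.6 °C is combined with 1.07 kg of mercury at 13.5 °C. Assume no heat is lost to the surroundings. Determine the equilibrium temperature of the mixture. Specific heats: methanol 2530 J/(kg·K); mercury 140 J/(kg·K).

Let T be the final temperature. ΣQ_i = 0:
0.334*2530*(T − 46.6) + 1.07*140*(T − 13.5) = 0
(845.02 + 149.8) T = 845.02*46.6 + 149.8*13.5
T = 41400 / 994.82 = 41.6 °C

T_f ≈ 41.6 °C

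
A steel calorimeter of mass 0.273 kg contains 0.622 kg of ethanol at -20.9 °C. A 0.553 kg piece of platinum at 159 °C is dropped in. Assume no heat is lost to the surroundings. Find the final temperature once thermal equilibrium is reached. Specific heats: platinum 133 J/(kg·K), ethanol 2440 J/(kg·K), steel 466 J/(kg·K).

Net heat exchanged in the isolated system is zero:
0.553*133*(T − 159) + 0.622*2440*(T − (-20.9)) + 0.273*466*(T − (-20.9)) = 0
(73.55 + 1517.7 + 127.22) T = 73.55*159 + 1517.7*(-20.9) + 127.22*(-20.9)
T = -22684/1718.4 ≈ -13.20 °C

T_f ≈ -13.2 °C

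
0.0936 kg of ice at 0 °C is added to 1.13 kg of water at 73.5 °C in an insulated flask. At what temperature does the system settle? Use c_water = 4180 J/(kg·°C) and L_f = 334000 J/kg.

T_f ≈ 61.8 °C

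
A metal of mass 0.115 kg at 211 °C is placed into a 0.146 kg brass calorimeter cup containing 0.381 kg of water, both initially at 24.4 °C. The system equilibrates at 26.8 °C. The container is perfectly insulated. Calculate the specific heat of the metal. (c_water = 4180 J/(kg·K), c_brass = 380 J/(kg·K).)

Heat gained plus heat lost sum to zero:
0.115×c×(26.8 − 211) + 0.381×4180×(26.8 − 24.4) + 0.146×380×(26.8 − 24.4) = 0
-21.18 c = -3955.3
c = -3955.3/-21.18 ≈ 186.7 J/(kg·K)

c ≈ 187 J/(kg·K)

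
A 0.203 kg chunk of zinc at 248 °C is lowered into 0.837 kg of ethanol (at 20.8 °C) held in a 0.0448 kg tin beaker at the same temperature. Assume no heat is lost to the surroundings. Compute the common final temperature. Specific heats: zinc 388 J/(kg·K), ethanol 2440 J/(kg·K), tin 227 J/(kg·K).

Let T be the final temperature. ΣQ_i = 0:
0.203·388·(T − 248) + 0.837·2440·(T − 20.8) + 0.0448·227·(T − 20.8) = 0
78.76(T − 248) + 2042.3(T − 20.8) + 10.17(T − 20.8) = 0
2131.2 T = 62224
T = 62224/2131.2 ≈ 29.20 °C

T_f ≈ 29.2 °C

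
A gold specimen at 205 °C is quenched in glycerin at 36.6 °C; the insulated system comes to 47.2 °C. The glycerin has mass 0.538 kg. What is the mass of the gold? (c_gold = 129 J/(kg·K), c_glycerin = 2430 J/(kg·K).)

Energy conservation, ΣQ = 0:
m×129×(47.2 − 205) + 0.538×2430×(47.2 − 36.6) = 0
-20356 m = -13858
m = -13858/-20356 ≈ 0.6808 kg

m ≈ 0.681 kg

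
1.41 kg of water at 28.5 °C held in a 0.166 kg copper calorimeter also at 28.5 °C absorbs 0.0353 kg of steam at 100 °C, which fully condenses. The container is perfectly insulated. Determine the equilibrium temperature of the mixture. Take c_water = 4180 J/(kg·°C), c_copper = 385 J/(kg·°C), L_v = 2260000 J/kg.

T_f ≈ 43.3 °C

Net heat exchanged in the isolated system is zero:
condense steam: −0.0353·2260000 = −79778; condensed water 100 °C→T: 147.55(T − 100); water warms: 1.41·4180·(T − 28.5) = 5893.8(T − 28.5); copper cup: 0.166·385·(T − 28.5) = 63.91(T − 28.5)
6105.3 T = 79778 + 14755 + 169795 = 264328
T ≈ 43.30 °C — below 100 °C, confirming all the steam condensed.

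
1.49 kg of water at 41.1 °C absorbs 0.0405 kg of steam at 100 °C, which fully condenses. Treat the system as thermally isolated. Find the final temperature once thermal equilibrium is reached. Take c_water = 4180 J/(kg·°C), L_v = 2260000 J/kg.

Energy conservation, ΣQ = 0:
condense steam: −0.0405·2260000 = −91530; condensed water 100 °C→T: 169.29(T − 100); water warms: 1.49·4180·(T − 41.1) = 6228.2(T − 41.1)
6397.5 T = 91530 + 16929 + 255979 = 364438
T ≈ 56.97 °C, under the boiling point, so the assumption holds.

T_f ≈ 57.0 °C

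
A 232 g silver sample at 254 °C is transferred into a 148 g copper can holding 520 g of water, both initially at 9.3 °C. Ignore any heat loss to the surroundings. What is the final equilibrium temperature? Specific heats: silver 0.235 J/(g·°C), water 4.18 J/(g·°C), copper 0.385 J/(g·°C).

Taking heat into each body as positive, Σ m c ΔT = 0:
232*0.235*(T − 254) + 520*4.18*(T − 9.3) + 148*0.385*(T − 9.3) = 0
54.52(T − 254) + 2173.6(T − 9.3) + 56.98(T − 9.3) = 0
(54.52 + 2173.6 + 56.98) T = 54.52*254 + 2173.6*9.3 + 56.98*9.3
T = 34592 / 2285.1 = 15.1 °C

T_f ≈ 15.1 °C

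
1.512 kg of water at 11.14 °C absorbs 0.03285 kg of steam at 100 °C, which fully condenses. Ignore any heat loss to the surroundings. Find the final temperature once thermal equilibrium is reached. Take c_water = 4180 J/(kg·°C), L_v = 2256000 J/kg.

Energy balance with sensible and latent terms:
latent heat released on condensation: 0.03285·2256000 = 74110; condensate cools 100→T: 0.03285·4180·(T − 100) = 137.31(T − 100); original water: 6320.2(T − 11.14)
6457.5 T = 74110 + 13731 + 70407 = 158247
T ≈ 24.51 °C, under the boiling point, so the assumption holds.

T_f ≈ 24.5 °C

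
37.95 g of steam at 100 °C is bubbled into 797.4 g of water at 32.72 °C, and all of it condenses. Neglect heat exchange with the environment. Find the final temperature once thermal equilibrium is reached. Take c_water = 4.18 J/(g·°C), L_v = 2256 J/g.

T_f ≈ 60.3 °C

Energy balance with sensible and latent terms:
condense steam: −37.95·2256 = −85615; condensate cools 100→T: 37.95·4.18·(T − 100) = 158.63(T − 100); water warms: 797.4·4.18·(T − 32.72) = 3333.1(T − 32.72)
3491.8 T = 85615 + 15863 + 109060 = 210538
T ≈ 60.30 °C — below 100 °C, confirming all the steam condensed.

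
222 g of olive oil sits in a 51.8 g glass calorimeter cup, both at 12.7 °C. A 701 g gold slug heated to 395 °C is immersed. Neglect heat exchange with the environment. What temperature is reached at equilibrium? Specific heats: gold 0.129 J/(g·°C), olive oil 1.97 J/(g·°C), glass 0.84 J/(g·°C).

T_f ≈ 73.2 °C

Taking heat into each body as positive, Σ m c ΔT = 0:
701·0.129·(T − 395) + 222·1.97·(T − 12.7) + 51.8·0.84·(T − 12.7) = 0
90.43(T − 395) + 437.34(T − 12.7) + 43.51(T − 12.7) = 0
(90.43 + 437.34 + 43.51) T = 90.43·395 + 437.34·12.7 + 43.51·12.7
T ≈ 73.21 °C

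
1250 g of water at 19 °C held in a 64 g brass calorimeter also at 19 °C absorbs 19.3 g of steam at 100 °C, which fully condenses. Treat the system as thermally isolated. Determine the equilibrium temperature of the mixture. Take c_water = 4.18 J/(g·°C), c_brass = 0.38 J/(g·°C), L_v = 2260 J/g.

T_f ≈ 28.4 °C

Energy balance with sensible and latent terms:
latent heat released on condensation: 19.3·2260 = 43618; condensed water 100 °C→T: 80.67(T − 100); original water: 5225(T − 19); brass cup: 64·0.38·(T − 19) = 24.32(T − 19)
5330 T = 43618 + 8067.4 + 99737 = 151422
T ≈ 28.41 °C (< 100 °C, so full condensation is consistent).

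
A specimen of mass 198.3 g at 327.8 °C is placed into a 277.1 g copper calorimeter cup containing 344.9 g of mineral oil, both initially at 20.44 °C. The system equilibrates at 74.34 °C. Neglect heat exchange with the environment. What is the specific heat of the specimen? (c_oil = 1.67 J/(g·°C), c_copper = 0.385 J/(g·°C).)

c ≈ 0.732 J/(g·°C)

Taking heat into each body as positive, Σ m c ΔT = 0:
198.3×c×(74.34 − 327.8) + 344.9×1.67×(74.34 − 20.44) + 277.1×0.385×(74.34 − 20.44) = 0
-50261 c = -36796
c = -36796/-50261 ≈ 0.7321 J/(g·°C)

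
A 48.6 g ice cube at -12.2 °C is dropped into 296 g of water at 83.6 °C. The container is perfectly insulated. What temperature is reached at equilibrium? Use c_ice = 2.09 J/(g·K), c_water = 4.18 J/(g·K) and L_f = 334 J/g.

T_f ≈ 59.7 °C

Net heat exchanged in the isolated system is zero:
warm ice to 0 °C: 48.6·2.09·(0 − (-12.2)) = 1239.2
  fusion: m_ice L_f = 48.6·334 = 16232
  warm the meltwater: 203.15 T
  water cools: 296·4.18·(T − 83.6) = 1237.3(T − 83.6)
1440.4 T = 103437 − 17472 = 85965
T ≈ 59.68 °C. Since T > 0 °C, the all-ice-melts assumption holds.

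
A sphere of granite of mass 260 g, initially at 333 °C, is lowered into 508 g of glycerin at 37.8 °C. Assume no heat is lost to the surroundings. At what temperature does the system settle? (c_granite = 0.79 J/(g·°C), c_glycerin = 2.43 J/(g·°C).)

With ΣQ=0 the equilibrium temperature is the m·c-weighted mean:
T_f = (205.4·333 + 1234.4·37.8) / (205.4 + 1234.4)
    = 115060 / 1439.8 ≈ 79.91 °C

T_f ≈ 79.9 °C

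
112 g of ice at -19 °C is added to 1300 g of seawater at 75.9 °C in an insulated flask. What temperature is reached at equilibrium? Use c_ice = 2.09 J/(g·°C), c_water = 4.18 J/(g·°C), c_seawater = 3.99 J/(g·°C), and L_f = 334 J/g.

Energy conservation, ΣQ = 0:
warm ice to 0 °C: 112×2.09×(0 − (-19)) = 4447.5; fusion: m_ice L_f = 112×334 = 37408; warm the meltwater: 468.16 T; seawater: 5187(T − 75.9)
5655.2 T = 393693 − 41856 = 351838
T ≈ 62.22 °C. Since T > 0 °C, the all-ice-melts assumption holds.

T_f ≈ 62.2 °C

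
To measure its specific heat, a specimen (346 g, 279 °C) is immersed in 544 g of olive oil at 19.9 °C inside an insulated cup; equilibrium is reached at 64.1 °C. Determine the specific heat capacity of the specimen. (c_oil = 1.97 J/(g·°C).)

c ≈ 0.637 J/(g·°C)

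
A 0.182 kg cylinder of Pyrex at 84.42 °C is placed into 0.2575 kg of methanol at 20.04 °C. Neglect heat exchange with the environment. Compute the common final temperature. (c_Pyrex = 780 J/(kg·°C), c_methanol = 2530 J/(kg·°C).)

T_f ≈ 31.6 °C

Net heat exchanged in the isolated system is zero:
0.182·780·(T − 84.42) + 0.2575·2530·(T − 20.04) = 0
141.96(T − 84.42) + 651.48(T − 20.04) = 0
(141.96 + 651.48) T = 141.96·84.42 + 651.48·20.04
T = 25040/793.44 ≈ 31.56 °C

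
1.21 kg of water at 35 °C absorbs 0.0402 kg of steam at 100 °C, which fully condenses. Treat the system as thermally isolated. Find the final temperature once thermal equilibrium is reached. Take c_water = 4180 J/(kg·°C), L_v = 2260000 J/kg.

T_f ≈ 54.5 °C

Let T be the final temperature. ΣQ_i = 0:
steam→water at 100 °C releases m L_v = 0.0402·2260000 = 90852
  condensate cools 100→T: 0.0402·4180·(T − 100) = 168.04(T − 100)
  original water: 5057.8(T − 35)
5225.8 T = 90852 + 16804 + 177023 = 284679
T ≈ 54.48 °C, under the boiling point, so the assumption holds.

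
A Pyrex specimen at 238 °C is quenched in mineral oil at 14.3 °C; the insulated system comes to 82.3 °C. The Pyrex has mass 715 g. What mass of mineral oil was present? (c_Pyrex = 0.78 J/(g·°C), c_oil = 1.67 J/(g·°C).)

m ≈ 765 g

Heat lost by the Pyrex = heat gained by the oil:
715×0.78×(238 − 82.3) = m×1.67×(82.3 − 14.3)
113.56 m = 86834  ⇒  m ≈ 764.7 g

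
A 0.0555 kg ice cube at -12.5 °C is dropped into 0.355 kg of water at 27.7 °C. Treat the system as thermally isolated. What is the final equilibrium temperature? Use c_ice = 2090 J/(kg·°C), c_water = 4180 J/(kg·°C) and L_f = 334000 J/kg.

Taking heat into each body as positive, Σ m c ΔT = 0:
ice -12.5→0 °C: 0.0555×2090×12.5 = 1449.9
  melt ice: 0.0555×334000 = 18537
  warm the meltwater: 231.99 T
  water cools: 0.355×4180×(T − 27.7) = 1483.9(T − 27.7)
1715.9 T = 41104 − 19987 = 21117
T ≈ 12.31 °C — above 0 °C, consistent with complete melting.

T_f ≈ 12.3 °C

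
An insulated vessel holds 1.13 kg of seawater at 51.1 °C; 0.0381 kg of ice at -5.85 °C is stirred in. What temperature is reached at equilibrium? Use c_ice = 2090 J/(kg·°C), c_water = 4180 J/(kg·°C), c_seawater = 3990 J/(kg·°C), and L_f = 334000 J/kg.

T_f ≈ 46.5 °C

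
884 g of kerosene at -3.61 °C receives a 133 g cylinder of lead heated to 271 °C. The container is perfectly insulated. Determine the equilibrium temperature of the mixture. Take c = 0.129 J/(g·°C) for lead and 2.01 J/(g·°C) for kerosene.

T_f ≈ -1.0 °C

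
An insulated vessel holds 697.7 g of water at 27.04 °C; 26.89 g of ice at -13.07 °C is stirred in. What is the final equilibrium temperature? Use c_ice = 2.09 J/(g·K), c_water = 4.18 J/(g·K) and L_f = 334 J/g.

T_f ≈ 22.8 °C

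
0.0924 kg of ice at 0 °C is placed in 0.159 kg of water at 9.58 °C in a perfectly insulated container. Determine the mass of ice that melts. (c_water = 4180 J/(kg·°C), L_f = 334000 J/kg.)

m_melted ≈ 0.0191 kg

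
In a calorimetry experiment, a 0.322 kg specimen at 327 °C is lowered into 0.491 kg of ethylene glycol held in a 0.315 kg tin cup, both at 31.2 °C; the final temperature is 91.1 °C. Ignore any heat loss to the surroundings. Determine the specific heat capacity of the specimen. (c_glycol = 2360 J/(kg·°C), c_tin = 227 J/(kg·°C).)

Taking heat into each body as positive, Σ m c ΔT = 0:
0.322·c·(91.1 − 327) + 0.491·2360·(91.1 − 31.2) + 0.315·227·(91.1 − 31.2) = 0
-75.96 c = -73693
c = -73693/-75.96 ≈ 970.2 J/(kg·°C)

c ≈ 970 J/(kg·°C)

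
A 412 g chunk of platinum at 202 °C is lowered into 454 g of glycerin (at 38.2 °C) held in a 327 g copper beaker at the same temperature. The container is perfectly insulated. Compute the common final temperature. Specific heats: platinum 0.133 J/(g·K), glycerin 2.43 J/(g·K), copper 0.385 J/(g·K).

Heat gained plus heat lost sum to zero:
412·0.133·(T − 202) + 454·2.43·(T − 38.2) + 327·0.385·(T − 38.2) = 0
54.8(T − 202) + 1103.2(T − 38.2) + 125.89(T − 38.2) = 0
1283.9 T = 58021
T ≈ 45.19 °C

T_f ≈ 45.2 °C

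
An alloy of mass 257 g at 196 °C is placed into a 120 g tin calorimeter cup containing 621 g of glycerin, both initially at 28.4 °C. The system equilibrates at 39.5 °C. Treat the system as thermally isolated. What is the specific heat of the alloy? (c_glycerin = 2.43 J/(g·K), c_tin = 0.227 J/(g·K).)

c ≈ 0.424 J/(g·K)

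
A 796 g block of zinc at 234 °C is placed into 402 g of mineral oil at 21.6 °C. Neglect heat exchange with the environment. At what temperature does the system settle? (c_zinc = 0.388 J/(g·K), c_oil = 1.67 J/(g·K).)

Taking heat into each body as positive, Σ m c ΔT = 0:
796*0.388*(T − 234) + 402*1.67*(T − 21.6) = 0
308.85(T − 234) + 671.34(T − 21.6) = 0
(308.85 + 671.34) T = 308.85*234 + 671.34*21.6
T = 86771 / 980.19 = 88.5 °C

T_f ≈ 88.5 °C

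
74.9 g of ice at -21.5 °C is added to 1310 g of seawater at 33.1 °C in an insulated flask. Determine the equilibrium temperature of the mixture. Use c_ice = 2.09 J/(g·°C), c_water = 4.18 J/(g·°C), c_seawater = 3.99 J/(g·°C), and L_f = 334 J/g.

Energy balance with sensible and latent terms:
warm ice to 0 °C: 74.9·2.09·(0 − (-21.5)) = 3365.6
  latent heat to melt: 74.9·334 = 25017
  warm the meltwater: 313.08 T
  seawater cools: 1310·3.99·(T − 33.1) = 5226.9(T − 33.1)
5540 T = 173010 − 28382 = 144628
T ≈ 26.11 °C (positive, so assuming full melt was valid).

T_f ≈ 26.1 °C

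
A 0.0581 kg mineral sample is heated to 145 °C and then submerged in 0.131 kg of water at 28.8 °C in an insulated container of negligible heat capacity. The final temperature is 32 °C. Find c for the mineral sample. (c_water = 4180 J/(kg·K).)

c ≈ 267 J/(kg·K)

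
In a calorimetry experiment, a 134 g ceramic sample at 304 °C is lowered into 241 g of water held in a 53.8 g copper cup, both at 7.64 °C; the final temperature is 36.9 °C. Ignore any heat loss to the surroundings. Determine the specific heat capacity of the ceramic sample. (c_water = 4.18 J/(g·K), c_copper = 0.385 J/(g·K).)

Setting the total heat transfer to zero:
134×c×(36.9 − 304) + 241×4.18×(36.9 − 7.64) + 53.8×0.385×(36.9 − 7.64) = 0
-35791 c = -30082
c = -30082/-35791 ≈ 0.8405 J/(g·K)

c ≈ 0.84 J/(g·K)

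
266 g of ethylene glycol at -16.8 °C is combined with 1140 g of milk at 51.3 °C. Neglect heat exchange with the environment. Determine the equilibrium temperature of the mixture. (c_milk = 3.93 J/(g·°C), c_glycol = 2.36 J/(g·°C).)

T_f ≈ 42.9 °C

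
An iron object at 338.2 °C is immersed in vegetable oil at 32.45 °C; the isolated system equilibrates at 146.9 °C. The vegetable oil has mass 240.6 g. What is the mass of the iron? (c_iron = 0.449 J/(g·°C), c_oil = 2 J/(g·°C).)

m ≈ 641 g

Net heat exchanged in the isolated system is zero:
m·0.449·(146.9 − 338.2) + 240.6·2·(146.9 − 32.45) = 0
-85.89 m = -55073
m = -55073/-85.89 ≈ 641.2 g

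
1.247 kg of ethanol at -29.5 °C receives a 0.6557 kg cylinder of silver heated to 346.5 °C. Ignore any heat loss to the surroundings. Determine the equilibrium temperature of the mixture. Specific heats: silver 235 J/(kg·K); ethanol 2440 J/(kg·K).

With ΣQ=0 the equilibrium temperature is the m·c-weighted mean:
T_f = (154.09×346.5 + 3042.7×(-29.5)) / (154.09 + 3042.7)
    = -36367 / 3196.8 ≈ -11.38 °C

T_f ≈ -11.4 °C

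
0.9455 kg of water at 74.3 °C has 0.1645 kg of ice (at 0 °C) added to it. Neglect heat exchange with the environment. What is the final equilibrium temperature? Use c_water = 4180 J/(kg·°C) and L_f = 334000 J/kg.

T_f ≈ 51.4 °C

Energy balance with sensible and latent terms:
latent heat to melt: 0.1645×334000 = 54943
  warm the meltwater: 687.61 T
  water: 3952.2(T − 74.3)
4639.8 T = 293648 − 54943 = 238705
T ≈ 51.45 °C (positive, so assuming full melt was valid).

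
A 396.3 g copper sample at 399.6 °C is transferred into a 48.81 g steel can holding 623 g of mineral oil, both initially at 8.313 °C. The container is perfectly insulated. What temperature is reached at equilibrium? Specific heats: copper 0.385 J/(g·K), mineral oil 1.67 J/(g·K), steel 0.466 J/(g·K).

T_f ≈ 57.4 °C

Net heat exchanged in the isolated system is zero:
396.3·0.385·(T − 399.6) + 623·1.67·(T − 8.313) + 48.81·0.466·(T − 8.313) = 0
(152.58 + 1040.4 + 22.75) T = 152.58·399.6 + 1040.4·8.313 + 22.75·8.313
T = 69807 / 1215.7 = 57.4 °C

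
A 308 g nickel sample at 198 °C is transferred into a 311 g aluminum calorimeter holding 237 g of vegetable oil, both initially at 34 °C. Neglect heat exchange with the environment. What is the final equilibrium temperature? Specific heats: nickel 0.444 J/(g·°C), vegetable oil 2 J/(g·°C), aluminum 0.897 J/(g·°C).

T_f = Σ m_i c_i T_i / Σ m_i c_i:
T_f = (136.75·198 + 474·34 + 278.97·34) / (136.75 + 474 + 278.97)
    = 52678 / 889.72 ≈ 59.21 °C

T_f ≈ 59.2 °C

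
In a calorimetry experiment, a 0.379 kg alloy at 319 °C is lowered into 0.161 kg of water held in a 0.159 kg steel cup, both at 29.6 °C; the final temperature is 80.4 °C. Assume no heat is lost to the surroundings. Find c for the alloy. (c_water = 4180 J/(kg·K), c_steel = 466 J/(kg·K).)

Let T be the final temperature. ΣQ_i = 0:
0.379×c×(80.4 − 319) + 0.161×4180×(80.4 − 29.6) + 0.159×466×(80.4 − 29.6) = 0
-90.43 c = -37951
c = -37951/-90.43 ≈ 419.7 J/(kg·K)

c ≈ 420 J/(kg·K)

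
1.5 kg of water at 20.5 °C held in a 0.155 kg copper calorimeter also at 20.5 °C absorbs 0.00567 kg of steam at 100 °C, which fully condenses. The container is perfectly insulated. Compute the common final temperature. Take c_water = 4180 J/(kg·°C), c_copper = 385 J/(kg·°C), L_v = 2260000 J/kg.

T_f ≈ 22.8 °C

Setting the total heat transfer to zero:
latent heat released on condensation: 0.00567·2260000 = 12814; condensed water 100 °C→T: 23.7(T − 100); original water: 6270(T − 20.5); copper cup: 0.155·385·(T − 20.5) = 59.67(T − 20.5)
6353.4 T = 12814 + 2370.1 + 129758 = 144943
T ≈ 22.81 °C — below 100 °C, confirming all the steam condensed.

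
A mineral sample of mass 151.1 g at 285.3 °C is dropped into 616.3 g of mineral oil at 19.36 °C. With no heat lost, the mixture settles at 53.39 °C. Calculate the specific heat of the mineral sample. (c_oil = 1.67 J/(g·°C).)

c ≈ 1 J/(g·°C)

m_s c (T_s − T_f) = m_oil c_oil (T_f − T_0):
151.1·c·(285.3 − 53.39) = 616.3·1.67·(53.39 − 19.36)
35042 c = 35024  ⇒  c ≈ 0.9995 J/(g·°C)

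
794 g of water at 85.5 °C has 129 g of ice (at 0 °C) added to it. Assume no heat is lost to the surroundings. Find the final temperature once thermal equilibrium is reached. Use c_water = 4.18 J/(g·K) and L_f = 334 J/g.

T_f ≈ 62.4 °C

Setting the total heat transfer to zero:
latent heat to melt: 129×334 = 43086
  warm the meltwater: 539.22 T
  water: 3318.9(T − 85.5)
3858.1 T = 283768 − 43086 = 240682
T ≈ 62.38 °C. Since T > 0 °C, the all-ice-melts assumption holds.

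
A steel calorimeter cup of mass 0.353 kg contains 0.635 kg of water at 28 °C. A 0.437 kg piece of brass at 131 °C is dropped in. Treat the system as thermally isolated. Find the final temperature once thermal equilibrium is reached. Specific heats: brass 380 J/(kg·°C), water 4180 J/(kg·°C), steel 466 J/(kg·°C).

Energy conservation, ΣQ = 0:
0.437·380·(T − 131) + 0.635·4180·(T − 28) + 0.353·466·(T − 28) = 0
2984.9 T = 100680
T = 100680/2984.9 ≈ 33.73 °C

T_f ≈ 33.7 °C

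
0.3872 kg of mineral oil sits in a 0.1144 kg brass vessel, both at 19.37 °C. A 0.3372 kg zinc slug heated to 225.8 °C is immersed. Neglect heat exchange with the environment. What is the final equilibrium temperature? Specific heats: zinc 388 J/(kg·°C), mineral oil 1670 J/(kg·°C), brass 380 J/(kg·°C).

Let T be the final temperature. ΣQ_i = 0:
0.3372×388×(T − 225.8) + 0.3872×1670×(T − 19.37) + 0.1144×380×(T − 19.37) = 0
130.83(T − 225.8) + 646.62(T − 19.37) + 43.47(T − 19.37) = 0
(130.83 + 646.62 + 43.47) T = 130.83×225.8 + 646.62×19.37 + 43.47×19.37
T = 42909 / 820.93 = 52.3 °C

T_f ≈ 52.3 °C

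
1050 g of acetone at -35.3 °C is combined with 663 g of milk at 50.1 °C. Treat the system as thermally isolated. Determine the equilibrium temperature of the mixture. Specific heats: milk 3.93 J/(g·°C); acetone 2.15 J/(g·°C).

T_f ≈ 10.5 °C

T_f = Σ m_i c_i T_i / Σ m_i c_i:
T_f = (2605.6·50.1 + 2257.5·(-35.3)) / (2605.6 + 2257.5)
    = 50850 / 4863.1 ≈ 10.46 °C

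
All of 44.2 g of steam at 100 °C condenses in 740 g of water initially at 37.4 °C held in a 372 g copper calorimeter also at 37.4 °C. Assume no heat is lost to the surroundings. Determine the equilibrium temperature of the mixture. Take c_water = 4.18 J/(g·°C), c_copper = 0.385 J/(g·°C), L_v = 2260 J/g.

T_f ≈ 70.0 °C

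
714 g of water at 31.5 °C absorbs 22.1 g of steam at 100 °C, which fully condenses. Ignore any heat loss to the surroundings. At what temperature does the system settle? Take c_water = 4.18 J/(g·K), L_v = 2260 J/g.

T_f ≈ 49.8 °C

Heat gained plus heat lost sum to zero:
latent heat released on condensation: 22.1×2260 = 49946
  condensed water 100 °C→T: 92.38(T − 100)
  water warms: 714×4.18×(T − 31.5) = 2984.5(T − 31.5)
3076.9 T = 49946 + 9237.8 + 94012 = 153196
T ≈ 49.79 °C, under the boiling point, so the assumption holds.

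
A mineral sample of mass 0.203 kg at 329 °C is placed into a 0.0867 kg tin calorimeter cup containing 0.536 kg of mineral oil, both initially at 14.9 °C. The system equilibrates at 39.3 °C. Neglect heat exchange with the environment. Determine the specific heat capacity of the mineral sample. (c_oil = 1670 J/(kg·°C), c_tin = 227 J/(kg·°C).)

c ≈ 380 J/(kg·°C)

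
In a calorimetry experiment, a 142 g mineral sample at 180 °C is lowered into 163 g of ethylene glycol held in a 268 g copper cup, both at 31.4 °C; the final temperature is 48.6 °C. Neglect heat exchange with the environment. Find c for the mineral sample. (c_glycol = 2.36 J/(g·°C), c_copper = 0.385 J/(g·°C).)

c ≈ 0.45 J/(g·°C)

Taking heat into each body as positive, Σ m c ΔT = 0:
142×c×(48.6 − 180) + 163×2.36×(48.6 − 31.4) + 268×0.385×(48.6 − 31.4) = 0
-18659 c = -8391.2
c = -8391.2/-18659 ≈ 0.4497 J/(g·°C)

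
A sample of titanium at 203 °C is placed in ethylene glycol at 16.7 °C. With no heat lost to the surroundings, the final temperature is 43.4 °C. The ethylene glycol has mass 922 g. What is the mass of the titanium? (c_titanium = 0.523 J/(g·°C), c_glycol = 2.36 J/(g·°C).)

m ≈ 696 g

Heat lost by the titanium = heat gained by the glycol:
m·0.523·(203 − 43.4) = 922·2.36·(43.4 − 16.7)
83.47 m = 58097  ⇒  m ≈ 696 g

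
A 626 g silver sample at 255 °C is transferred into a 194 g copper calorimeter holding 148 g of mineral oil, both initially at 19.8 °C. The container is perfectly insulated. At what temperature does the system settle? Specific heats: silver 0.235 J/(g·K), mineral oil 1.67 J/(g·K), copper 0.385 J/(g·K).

T_f ≈ 93.6 °C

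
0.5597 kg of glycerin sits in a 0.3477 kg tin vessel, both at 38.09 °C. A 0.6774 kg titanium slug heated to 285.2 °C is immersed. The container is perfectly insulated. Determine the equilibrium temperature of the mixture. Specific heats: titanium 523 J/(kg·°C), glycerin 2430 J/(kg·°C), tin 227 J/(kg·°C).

T_f ≈ 86.9 °C

Taking heat into each body as positive, Σ m c ΔT = 0:
0.6774×523×(T − 285.2) + 0.5597×2430×(T − 38.09) + 0.3477×227×(T − 38.09) = 0
354.28(T − 285.2) + 1360.1(T − 38.09) + 78.93(T − 38.09) = 0
1793.3 T = 155852
T = 155852/1793.3 ≈ 86.91 °C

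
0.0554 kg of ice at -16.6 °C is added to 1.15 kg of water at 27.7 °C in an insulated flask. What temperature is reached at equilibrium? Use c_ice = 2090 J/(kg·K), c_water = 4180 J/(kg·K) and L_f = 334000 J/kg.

T_f ≈ 22.4 °C

Energy balance with sensible and latent terms:
warm ice to 0 °C: 0.0554×2090×(0 − (-16.6)) = 1922; fusion: m_ice L_f = 0.0554×334000 = 18504; warm the meltwater: 231.57 T; water: 4807(T − 27.7)
5038.6 T = 133154 − 20426 = 112728
T ≈ 22.37 °C — above 0 °C, consistent with complete melting.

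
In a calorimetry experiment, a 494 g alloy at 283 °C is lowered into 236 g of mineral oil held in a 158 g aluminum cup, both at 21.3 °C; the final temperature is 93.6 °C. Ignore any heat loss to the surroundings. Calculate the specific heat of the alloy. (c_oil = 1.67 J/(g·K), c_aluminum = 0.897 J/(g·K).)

c ≈ 0.414 J/(g·K)

Taking heat into each body as positive, Σ m c ΔT = 0:
494·c·(93.6 − 283) + 236·1.67·(93.6 − 21.3) + 158·0.897·(93.6 − 21.3) = 0
-93564 c = -38742
c = -38742/-93564 ≈ 0.4141 J/(g·K)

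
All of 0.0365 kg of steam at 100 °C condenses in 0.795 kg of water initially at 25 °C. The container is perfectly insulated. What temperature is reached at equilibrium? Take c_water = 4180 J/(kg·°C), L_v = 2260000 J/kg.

T_f ≈ 52.0 °C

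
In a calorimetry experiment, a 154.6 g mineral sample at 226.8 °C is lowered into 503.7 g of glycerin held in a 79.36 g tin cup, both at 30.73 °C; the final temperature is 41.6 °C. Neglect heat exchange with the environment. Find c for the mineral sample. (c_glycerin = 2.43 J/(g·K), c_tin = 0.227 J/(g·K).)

Setting the total heat transfer to zero:
154.6·c·(41.6 − 226.8) + 503.7·2.43·(41.6 − 30.73) + 79.36·0.227·(41.6 − 30.73) = 0
-28632 c = -13501
c = -13501/-28632 ≈ 0.4715 J/(g·K)

c ≈ 0.472 J/(g·K)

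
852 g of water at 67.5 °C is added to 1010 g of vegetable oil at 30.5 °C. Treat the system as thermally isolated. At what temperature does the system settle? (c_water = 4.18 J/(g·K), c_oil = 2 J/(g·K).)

T_f ≈ 54.1 °C

Set heat shed by the hot body equal to heat absorbed by the cold body:
852×4.18×(67.5 − T) = 1010×2×(T − 30.5)
3561.4(67.5 − T) = 2020(T − 30.5)
5581.4 T = 302002  ⇒  T ≈ 54.11 °C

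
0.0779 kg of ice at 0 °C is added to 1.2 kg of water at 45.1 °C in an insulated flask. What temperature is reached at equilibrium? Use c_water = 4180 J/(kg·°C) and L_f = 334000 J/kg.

T_f ≈ 37.5 °C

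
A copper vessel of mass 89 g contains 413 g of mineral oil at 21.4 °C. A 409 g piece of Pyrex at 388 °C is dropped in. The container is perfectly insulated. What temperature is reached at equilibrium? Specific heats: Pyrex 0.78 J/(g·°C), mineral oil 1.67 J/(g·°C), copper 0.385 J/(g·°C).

T_f ≈ 133.5 °C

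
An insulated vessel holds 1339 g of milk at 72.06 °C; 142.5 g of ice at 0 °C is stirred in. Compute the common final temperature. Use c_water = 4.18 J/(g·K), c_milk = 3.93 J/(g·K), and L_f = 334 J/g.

T_f ≈ 56.6 °C

Conservation of energy gives ΣQ = 0:
fusion: m_ice L_f = 142.5×334 = 47595; meltwater 0→T: 142.5×4.18×T = 595.65 T; milk: 5262.3(T − 72.06)
5857.9 T = 379199 − 47595 = 331604
T ≈ 56.61 °C (positive, so assuming full melt was valid).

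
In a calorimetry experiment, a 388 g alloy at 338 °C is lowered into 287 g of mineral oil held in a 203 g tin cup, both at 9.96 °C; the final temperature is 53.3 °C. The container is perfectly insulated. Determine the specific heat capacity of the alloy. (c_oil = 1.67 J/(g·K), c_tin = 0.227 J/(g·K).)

Let T be the final temperature. ΣQ_i = 0:
388×c×(53.3 − 338) + 287×1.67×(53.3 − 9.96) + 203×0.227×(53.3 − 9.96) = 0
-110464 c = -22770
c = -22770/-110464 ≈ 0.2061 J/(g·K)

c ≈ 0.206 J/(g·K)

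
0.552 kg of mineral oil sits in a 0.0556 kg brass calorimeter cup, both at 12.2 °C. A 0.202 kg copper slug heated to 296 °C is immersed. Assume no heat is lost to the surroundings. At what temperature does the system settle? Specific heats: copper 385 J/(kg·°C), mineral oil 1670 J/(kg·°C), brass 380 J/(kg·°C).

T_f ≈ 33.8 °C

Energy conservation, ΣQ = 0:
0.202*385*(T − 296) + 0.552*1670*(T − 12.2) + 0.0556*380*(T − 12.2) = 0
77.77(T − 296) + 921.84(T − 12.2) + 21.13(T − 12.2) = 0
(77.77 + 921.84 + 21.13) T = 77.77*296 + 921.84*12.2 + 21.13*12.2
T ≈ 33.82 °C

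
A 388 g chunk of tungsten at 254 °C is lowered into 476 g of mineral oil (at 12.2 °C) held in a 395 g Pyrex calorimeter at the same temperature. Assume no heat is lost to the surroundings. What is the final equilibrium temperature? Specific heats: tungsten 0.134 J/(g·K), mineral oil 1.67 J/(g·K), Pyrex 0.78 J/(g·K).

T_f ≈ 23.1 °C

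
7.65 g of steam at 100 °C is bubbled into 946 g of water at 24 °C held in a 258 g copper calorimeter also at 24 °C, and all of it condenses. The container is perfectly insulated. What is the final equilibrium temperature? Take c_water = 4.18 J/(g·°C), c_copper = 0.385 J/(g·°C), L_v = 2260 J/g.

T_f ≈ 28.8 °C

Sum of m c ΔT and latent-heat terms is zero:
latent heat released on condensation: 7.65·2260 = 17289
  condensate cools 100→T: 7.65·4.18·(T − 100) = 31.98(T − 100)
  original water: 3954.3(T − 24)
  cup: 99.33(T − 24)
4085.6 T = 17289 + 3197.7 + 97287 = 117773
T ≈ 28.83 °C — below 100 °C, confirming all the steam condensed.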